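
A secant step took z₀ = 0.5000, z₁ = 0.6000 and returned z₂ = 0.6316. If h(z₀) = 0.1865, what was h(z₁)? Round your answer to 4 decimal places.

0.0448

The secant line through (0.5000, 0.1865) and (0.6000, h(z₁)) crosses zero at z₂ = 0.6316.
So (0.5000, 0.1865), (0.6000, h(z₁)), (0.6316, 0) are collinear:
h(z₁) = 0.1865 · (0.6000 − 0.6316) / (0.5000 − 0.6316) = 0.1865 · (-0.031600)/(-0.131600) = 0.044783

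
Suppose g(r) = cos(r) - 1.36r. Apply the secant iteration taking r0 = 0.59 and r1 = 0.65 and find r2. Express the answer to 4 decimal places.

0.6047

g(0.59) = 0.028541, g(0.65) = -0.087916
r2 = 0.650000 − (-0.087916)·(0.650000 − 0.590000) / (-0.087916 − 0.028541) = 0.650000 − (-0.005275)/(-0.116457) = 0.604705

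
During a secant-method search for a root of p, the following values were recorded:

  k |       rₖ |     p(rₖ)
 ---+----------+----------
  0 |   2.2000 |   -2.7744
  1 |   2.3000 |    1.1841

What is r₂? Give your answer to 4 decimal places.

2.2701

r₂ = 2.3000 − 1.1841·(2.3000 − 2.2000) / (1.1841 − (-2.7744))
   = 2.3000 − (0.118410)/(3.958500) = 2.270087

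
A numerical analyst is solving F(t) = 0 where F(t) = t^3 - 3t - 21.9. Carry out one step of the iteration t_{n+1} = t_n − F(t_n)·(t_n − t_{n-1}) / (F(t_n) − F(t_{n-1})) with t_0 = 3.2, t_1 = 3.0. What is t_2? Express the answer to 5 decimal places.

F(3.2) = 1.2680000, F(3.0) = -3.9000000
t_2 = 3.0000000 − (-3.9000000)·(3.0000000 − 3.2000000) / (-3.9000000 − 1.2680000) = 3.0000000 − (0.7800000)/(-5.1680000) = 3.1509288

3.15093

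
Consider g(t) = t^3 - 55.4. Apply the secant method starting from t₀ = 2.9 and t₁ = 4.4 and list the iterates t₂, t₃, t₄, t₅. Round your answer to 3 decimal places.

g(2.9) = -31.01100, g(4.4) = 29.78400
t₂ = 4.40000 − 29.78400·(4.40000 − 2.90000) / (29.78400 − (-31.01100)) = 4.40000 − (44.67600)/(60.79500) = 3.66514
g(3.66514) = -6.16538
t₃ = 3.66514 − (-6.16538)·(3.66514 − 4.40000) / (-6.16538 − 29.78400) = 3.66514 − (4.53071)/(-35.94938) = 3.79117
g(3.79117) = -0.90975
t₄ = 3.79117 − (-0.90975)·(3.79117 − 3.66514) / (-0.90975 − (-6.16538)) = 3.79117 − (-0.11466)/(5.25563) = 3.81298
g(3.81298) = 0.03635
t₅ = 3.81298 − 0.03635·(3.81298 − 3.79117) / (0.03635 − (-0.90975)) = 3.81298 − (0.00079)/(0.94610) = 3.81214

3.665, 3.791, 3.813, 3.812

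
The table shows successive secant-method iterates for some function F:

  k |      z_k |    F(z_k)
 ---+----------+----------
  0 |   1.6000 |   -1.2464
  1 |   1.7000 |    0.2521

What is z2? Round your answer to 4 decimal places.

z2 = 1.7000 − 0.2521·(1.7000 − 1.6000) / (0.2521 − (-1.2464))
   = 1.7000 − (0.025210)/(1.498500) = 1.683177

1.6832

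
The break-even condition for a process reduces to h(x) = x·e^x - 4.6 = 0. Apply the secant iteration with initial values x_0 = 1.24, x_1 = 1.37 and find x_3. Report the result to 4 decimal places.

1.2794

h(1.24) = -0.315039, h(1.37) = 0.791430
x_2 = 1.370000 − 0.791430·(1.370000 − 1.240000) / (0.791430 − (-0.315039)) = 1.370000 − (0.102886)/(1.106470) = 1.277014
h(1.277014) = -0.020733
x_3 = 1.277014 − (-0.020733)·(1.277014 − 1.370000) / (-0.020733 − 0.791430) = 1.277014 − (0.001928)/(-0.812164) = 1.279388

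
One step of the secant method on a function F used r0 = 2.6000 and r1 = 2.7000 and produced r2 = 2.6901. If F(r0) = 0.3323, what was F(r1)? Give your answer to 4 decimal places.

The secant line through (2.6000, 0.3323) and (2.7000, F(r1)) crosses zero at r2 = 2.6901.
So (2.6000, 0.3323), (2.7000, F(r1)), (2.6901, 0) are collinear:
F(r1) = 0.3323 · (2.7000 − 2.6901) / (2.6000 − 2.6901) = 0.3323 · (0.009900)/(-0.090100) = -0.036512

-0.0365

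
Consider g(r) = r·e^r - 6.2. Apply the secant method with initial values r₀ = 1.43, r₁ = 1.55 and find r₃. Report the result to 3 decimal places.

g(1.43) = -0.22446, g(1.55) = 1.10278
r₂ = 1.55000 − 1.10278·(1.55000 − 1.43000) / (1.10278 − (-0.22446)) = 1.55000 − (0.13233)/(1.32724) = 1.45029
g(1.45029) = -0.01541
r₃ = 1.45029 − (-0.01541)·(1.45029 − 1.55000) / (-0.01541 − 1.10278) = 1.45029 − (0.00154)/(-1.11819) = 1.45167

1.452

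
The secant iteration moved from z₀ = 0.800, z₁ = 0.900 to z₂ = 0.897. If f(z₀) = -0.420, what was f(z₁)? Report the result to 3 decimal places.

The secant line through (0.800, -0.420) and (0.900, f(z₁)) crosses zero at z₂ = 0.897.
So (0.800, -0.420), (0.900, f(z₁)), (0.897, 0) are collinear:
f(z₁) = -0.420 · (0.900 − 0.897) / (0.800 − 0.897) = -0.420 · (0.00300)/(-0.09700) = 0.01299

0.013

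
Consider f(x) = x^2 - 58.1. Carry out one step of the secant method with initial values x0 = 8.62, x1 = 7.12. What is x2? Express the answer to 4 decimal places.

f(8.62) = 16.204400, f(7.12) = -7.405600
x2 = 7.120000 − (-7.405600)·(7.120000 − 8.620000) / (-7.405600 − 16.204400) = 7.120000 − (11.108400)/(-23.610000) = 7.590496

7.5905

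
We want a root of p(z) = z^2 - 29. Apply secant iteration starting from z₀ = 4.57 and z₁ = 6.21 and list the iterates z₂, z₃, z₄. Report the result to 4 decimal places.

p(4.57) = -8.115100, p(6.21) = 9.564100
z₂ = 6.210000 − 9.564100·(6.210000 − 4.570000) / (9.564100 − (-8.115100)) = 6.210000 − (15.685124)/(17.679200) = 5.322792
p(5.322792) = -0.667883
z₃ = 5.322792 − (-0.667883)·(5.322792 − 6.210000) / (-0.667883 − 9.564100) = 5.322792 − (0.592551)/(-10.231983) = 5.380704
p(5.380704) = -0.048026
z₄ = 5.380704 − (-0.048026)·(5.380704 − 5.322792) / (-0.048026 − (-0.667883)) = 5.380704 − (-0.002781)/(0.619857) = 5.385191

5.3228, 5.3807, 5.3852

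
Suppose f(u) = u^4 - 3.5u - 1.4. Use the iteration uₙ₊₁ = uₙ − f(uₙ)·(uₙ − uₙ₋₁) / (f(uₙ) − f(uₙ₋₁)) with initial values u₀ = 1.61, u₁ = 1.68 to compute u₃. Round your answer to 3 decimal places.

f(1.61) = -0.31602, f(1.68) = 0.68594
u₂ = 1.68000 − 0.68594·(1.68000 − 1.61000) / (0.68594 − (-0.31602)) = 1.68000 − (0.04802)/(1.00196) = 1.63208
f(1.63208) = -0.01709
u₃ = 1.63208 − (-0.01709)·(1.63208 − 1.68000) / (-0.01709 − 0.68594) = 1.63208 − (0.00082)/(-0.70303) = 1.63324

1.633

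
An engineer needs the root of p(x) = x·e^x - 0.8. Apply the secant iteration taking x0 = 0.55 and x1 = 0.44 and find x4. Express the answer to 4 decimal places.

p(0.55) = 0.153289, p(0.44) = -0.116809
x2 = 0.440000 − (-0.116809)·(0.440000 − 0.550000) / (-0.116809 − 0.153289) = 0.440000 − (0.012849)/(-0.270098) = 0.487572
p(0.487572) = -0.006060
x3 = 0.487572 − (-0.006060)·(0.487572 − 0.440000) / (-0.006060 − (-0.116809)) = 0.487572 − (-0.000288)/(0.110749) = 0.490174
p(0.490174) = 0.000259
x4 = 0.490174 − 0.000259·(0.490174 − 0.487572) / (0.000259 − (-0.006060)) = 0.490174 − (0.000001)/(0.006319) = 0.490068

0.4901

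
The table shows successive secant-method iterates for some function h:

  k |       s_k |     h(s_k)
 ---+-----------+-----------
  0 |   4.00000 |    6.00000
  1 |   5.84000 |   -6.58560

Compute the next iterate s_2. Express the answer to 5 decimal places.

4.87719

s_2 = 5.84000 − (-6.58560)·(5.84000 − 4.00000) / (-6.58560 − 6.00000)
   = 5.84000 − (-12.1175040)/(-12.5856000) = 4.8771930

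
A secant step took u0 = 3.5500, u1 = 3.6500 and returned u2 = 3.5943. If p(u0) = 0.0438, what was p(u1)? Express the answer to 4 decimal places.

The secant line through (3.5500, 0.0438) and (3.6500, p(u1)) crosses zero at u2 = 3.5943.
So (3.5500, 0.0438), (3.6500, p(u1)), (3.5943, 0) are collinear:
p(u1) = 0.0438 · (3.6500 − 3.5943) / (3.5500 − 3.5943) = 0.0438 · (0.055700)/(-0.044300) = -0.055071

-0.0551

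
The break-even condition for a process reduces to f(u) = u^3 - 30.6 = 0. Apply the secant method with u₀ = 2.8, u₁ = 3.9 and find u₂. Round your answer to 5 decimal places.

3.05458

f(2.8) = -8.6480000, f(3.9) = 28.7190000
u₂ = 3.9000000 − 28.7190000·(3.9000000 − 2.8000000) / (28.7190000 − (-8.6480000)) = 3.9000000 − (31.5909000)/(37.3670000) = 3.0545776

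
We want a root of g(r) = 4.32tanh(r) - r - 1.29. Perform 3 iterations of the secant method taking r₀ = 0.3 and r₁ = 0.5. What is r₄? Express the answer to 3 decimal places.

g(0.3) = -0.33153, g(0.5) = 0.20635
r₂ = 0.50000 − 0.20635·(0.50000 − 0.30000) / (0.20635 − (-0.33153)) = 0.50000 − (0.04127)/(0.53788) = 0.42327
g(0.42327) = 0.01336
r₃ = 0.42327 − 0.01336·(0.42327 − 0.50000) / (0.01336 − 0.20635) = 0.42327 − (-0.00103)/(-0.19298) = 0.41796
g(0.41796) = -0.00065
r₄ = 0.41796 − (-0.00065)·(0.41796 − 0.42327) / (-0.00065 − 0.01336) = 0.41796 − (0.00000)/(-0.01401) = 0.41821

0.418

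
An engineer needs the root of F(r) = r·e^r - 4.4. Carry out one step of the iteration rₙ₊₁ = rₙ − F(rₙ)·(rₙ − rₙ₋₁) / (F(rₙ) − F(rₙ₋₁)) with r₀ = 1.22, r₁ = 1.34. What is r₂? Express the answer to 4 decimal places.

1.2526

F(1.22) = -0.267631, F(1.34) = 0.717518
r₂ = 1.340000 − 0.717518·(1.340000 − 1.220000) / (0.717518 − (-0.267631)) = 1.340000 − (0.086102)/(0.985149) = 1.252600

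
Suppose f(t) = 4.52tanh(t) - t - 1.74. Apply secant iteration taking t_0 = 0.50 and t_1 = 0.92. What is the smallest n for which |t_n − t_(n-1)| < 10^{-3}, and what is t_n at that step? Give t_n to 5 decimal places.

n = 5, t_n = 0.56168

f(0.50) = -0.1512304, f(0.92) = 0.6210563
t_2 = 0.9200000 − 0.6210563·(0.4200000)/(0.7722868) = 0.5822451;  |Δ| = 0.3377549
f(0.5822451) = 0.0475696
t_3 = 0.5822451 − 0.0475696·(-0.3377549)/(-0.5734867) = 0.5542290;  |Δ| = 0.0280161
f(0.5542290) = -0.0175817
t_4 = 0.5542290 − (-0.0175817)·(-0.0280161)/(-0.0651513) = 0.5617894;  |Δ| = 0.0075604
f(0.5617894) = 0.0002641
t_5 = 0.5617894 − 0.0002641·(0.0075604)/(0.0178458) = 0.5616775;  |Δ| = 0.0001119
|t_5 − t_4| = 0.0001119 < 10^{-3}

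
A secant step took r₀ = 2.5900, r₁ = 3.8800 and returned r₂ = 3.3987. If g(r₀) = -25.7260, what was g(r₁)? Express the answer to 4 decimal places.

The secant line through (2.5900, -25.7260) and (3.8800, g(r₁)) crosses zero at r₂ = 3.3987.
So (2.5900, -25.7260), (3.8800, g(r₁)), (3.3987, 0) are collinear:
g(r₁) = -25.7260 · (3.8800 − 3.3987) / (2.5900 − 3.3987) = -25.7260 · (0.481300)/(-0.808700) = 15.310899

15.3109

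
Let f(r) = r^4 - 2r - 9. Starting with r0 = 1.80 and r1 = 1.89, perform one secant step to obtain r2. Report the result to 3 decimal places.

1.891

f(1.80) = -2.10240, f(1.89) = -0.02010
r2 = 1.89000 − (-0.02010)·(1.89000 − 1.80000) / (-0.02010 − (-2.10240)) = 1.89000 − (-0.00181)/(2.08230) = 1.89087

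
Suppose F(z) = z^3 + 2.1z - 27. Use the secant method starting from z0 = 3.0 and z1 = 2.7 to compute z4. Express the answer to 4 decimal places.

F(3.0) = 6.300000, F(2.7) = -1.647000
z2 = 2.700000 − (-1.647000)·(2.700000 − 3.000000) / (-1.647000 − 6.300000) = 2.700000 − (0.494100)/(-7.947000) = 2.762174
F(2.762174) = -0.125127
z3 = 2.762174 − (-0.125127)·(2.762174 − 2.700000) / (-0.125127 − (-1.647000)) = 2.762174 − (-0.007780)/(1.521873) = 2.767286
F(2.767286) = 0.002831
z4 = 2.767286 − 0.002831·(2.767286 − 2.762174) / (0.002831 − (-0.125127)) = 2.767286 − (0.000014)/(0.127958) = 2.767173

2.7672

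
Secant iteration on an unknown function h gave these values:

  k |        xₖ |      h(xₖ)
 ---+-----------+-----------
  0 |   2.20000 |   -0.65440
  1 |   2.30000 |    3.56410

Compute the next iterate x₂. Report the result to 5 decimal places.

x₂ = 2.30000 − 3.56410·(2.30000 − 2.20000) / (3.56410 − (-0.65440))
   = 2.30000 − (0.3564100)/(4.2185000) = 2.2155126

2.21551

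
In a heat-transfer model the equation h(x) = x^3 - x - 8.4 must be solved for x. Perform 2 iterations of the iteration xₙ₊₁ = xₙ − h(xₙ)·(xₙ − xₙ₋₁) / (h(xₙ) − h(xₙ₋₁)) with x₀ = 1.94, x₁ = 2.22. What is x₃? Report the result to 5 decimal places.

2.19641

h(1.94) = -3.0386160, h(2.22) = 0.3210480
x₂ = 2.2200000 − 0.3210480·(2.2200000 − 1.9400000) / (0.3210480 − (-3.0386160)) = 2.2200000 − (0.0898934)/(3.3596640) = 2.1932433
h(2.1932433) = -0.0430493
x₃ = 2.1932433 − (-0.0430493)·(2.1932433 − 2.2200000) / (-0.0430493 − 0.3210480) = 2.1932433 − (0.0011519)/(-0.3640973) = 2.1964069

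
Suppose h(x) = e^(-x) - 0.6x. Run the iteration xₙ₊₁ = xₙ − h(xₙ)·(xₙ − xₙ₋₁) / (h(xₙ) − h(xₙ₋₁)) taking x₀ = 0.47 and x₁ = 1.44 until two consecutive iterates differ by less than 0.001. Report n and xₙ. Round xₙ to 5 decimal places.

h(0.47) = 0.3430023, h(1.44) = -0.6270722
x₂ = 1.4400000 − (-0.6270722)·(0.9700000)/(-0.9700745) = 0.8129759;  |Δ| = 0.6270241
h(0.8129759) = -0.0442494
x₃ = 0.8129759 − (-0.0442494)·(-0.6270241)/(0.5828229) = 0.7653707;  |Δ| = 0.0476053
h(0.7653707) = 0.0059391
x₄ = 0.7653707 − 0.0059391·(-0.0476053)/(0.0501885) = 0.7710041;  |Δ| = 0.0056334
h(0.7710041) = -0.0000540
x₅ = 0.7710041 − (-0.0000540)·(0.0056334)/(-0.0059931) = 0.7709533;  |Δ| = 0.0000508
|x₅ − x₄| = 0.0000508 < 0.001

n = 5, xₙ = 0.77095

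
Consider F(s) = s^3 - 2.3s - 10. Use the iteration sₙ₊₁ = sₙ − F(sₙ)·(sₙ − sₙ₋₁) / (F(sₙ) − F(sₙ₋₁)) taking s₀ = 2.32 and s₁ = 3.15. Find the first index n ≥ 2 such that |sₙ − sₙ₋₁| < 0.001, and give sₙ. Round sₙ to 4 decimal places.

F(2.32) = -2.848832, F(3.15) = 14.010875
s₂ = 3.150000 − 14.010875·(0.830000)/(16.859707) = 2.460247;  |Δ| = 0.689753
F(2.460247) = -0.767141
s₃ = 2.460247 − (-0.767141)·(-0.689753)/(-14.778016) = 2.496053;  |Δ| = 0.035806
F(2.496053) = -0.189809
s₄ = 2.496053 − (-0.189809)·(0.035806)/(0.577331) = 2.507825;  |Δ| = 0.011772
F(2.507825) = 0.004180
s₅ = 2.507825 − 0.004180·(0.011772)/(0.193990) = 2.507571;  |Δ| = 0.000254
|s₅ − s₄| = 0.000254 < 0.001

n = 5, sₙ = 2.5076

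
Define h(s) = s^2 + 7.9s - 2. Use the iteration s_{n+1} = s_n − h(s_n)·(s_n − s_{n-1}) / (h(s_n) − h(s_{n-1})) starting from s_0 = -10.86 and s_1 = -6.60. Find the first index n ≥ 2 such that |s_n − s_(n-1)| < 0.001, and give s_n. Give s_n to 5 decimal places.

n = 6, s_n = -8.14553

h(-10.86) = 30.1456000, h(-6.60) = -10.5800000
s_2 = -6.6000000 − (-10.5800000)·(4.2600000)/(-40.7256000) = -7.7066946;  |Δ| = 1.1066946
h(-7.7066946) = -3.4897460
s_3 = -7.7066946 − (-3.4897460)·(-1.1066946)/(7.0902540) = -8.2513976;  |Δ| = 0.5447030
h(-8.2513976) = 0.8995213
s_4 = -8.2513976 − 0.8995213·(-0.5447030)/(4.3892673) = -8.1397680;  |Δ| = 0.1116296
h(-8.1397680) = -0.0483438
s_5 = -8.1397680 − (-0.0483438)·(0.1116296)/(-0.9478651) = -8.1454615;  |Δ| = 0.0056934
h(-8.1454615) = -0.0006031
s_6 = -8.1454615 − (-0.0006031)·(-0.0056934)/(0.0477407) = -8.1455334;  |Δ| = 0.0000719
|s_6 − s_5| = 0.0000719 < 0.001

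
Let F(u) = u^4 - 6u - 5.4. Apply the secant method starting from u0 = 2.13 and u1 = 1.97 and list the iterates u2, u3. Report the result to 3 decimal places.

2.046, 2.052

F(2.13) = 2.40346, F(1.97) = -2.15862
u2 = 1.97000 − (-2.15862)·(1.97000 − 2.13000) / (-2.15862 − 2.40346) = 1.97000 − (0.34538)/(-4.56208) = 2.04571
F(2.04571) = -0.16073
u3 = 2.04571 − (-0.16073)·(2.04571 − 1.97000) / (-0.16073 − (-2.15862)) = 2.04571 − (-0.01217)/(1.99789) = 2.05180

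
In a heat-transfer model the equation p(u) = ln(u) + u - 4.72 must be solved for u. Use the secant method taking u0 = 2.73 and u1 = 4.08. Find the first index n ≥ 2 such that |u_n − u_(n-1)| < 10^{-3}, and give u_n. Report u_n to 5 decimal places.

n = 4, u_n = 3.47454

p(2.73) = -0.9856984, p(4.08) = 0.7660970
u2 = 4.0800000 − 0.7660970·(1.3500000)/(1.7517954) = 3.4896166;  |Δ| = 0.5903834
p(3.4896166) = 0.0194085
u3 = 3.4896166 − 0.0194085·(-0.5903834)/(-0.7466885) = 3.4742709;  |Δ| = 0.0153457
p(3.4742709) = -0.0003444
u4 = 3.4742709 − (-0.0003444)·(-0.0153457)/(-0.0197529) = 3.4745385;  |Δ| = 0.0002676
|u4 − u3| = 0.0002676 < 10^{-3}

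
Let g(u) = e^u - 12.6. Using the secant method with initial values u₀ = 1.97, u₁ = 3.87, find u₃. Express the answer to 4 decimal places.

g(1.97) = -5.429324, g(3.87) = 35.342386
u₂ = 3.870000 − 35.342386·(3.870000 − 1.970000) / (35.342386 − (-5.429324)) = 3.870000 − (67.150534)/(40.771710) = 2.223012
g(2.223012) = -3.364899
u₃ = 2.223012 − (-3.364899)·(2.223012 − 3.870000) / (-3.364899 − 35.342386) = 2.223012 − (5.541949)/(-38.707285) = 2.366187

2.3662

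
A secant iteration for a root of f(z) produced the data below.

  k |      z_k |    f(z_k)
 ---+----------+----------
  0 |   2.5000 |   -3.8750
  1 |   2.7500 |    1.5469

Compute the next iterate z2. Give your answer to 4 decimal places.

2.6787

z2 = 2.7500 − 1.5469·(2.7500 − 2.5000) / (1.5469 − (-3.8750))
   = 2.7500 − (0.386725)/(5.421900) = 2.678674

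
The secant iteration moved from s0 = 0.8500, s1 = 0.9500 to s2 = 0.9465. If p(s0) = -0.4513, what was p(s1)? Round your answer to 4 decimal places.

The secant line through (0.8500, -0.4513) and (0.9500, p(s1)) crosses zero at s2 = 0.9465.
So (0.8500, -0.4513), (0.9500, p(s1)), (0.9465, 0) are collinear:
p(s1) = -0.4513 · (0.9500 − 0.9465) / (0.8500 − 0.9465) = -0.4513 · (0.003500)/(-0.096500) = 0.016368

0.0164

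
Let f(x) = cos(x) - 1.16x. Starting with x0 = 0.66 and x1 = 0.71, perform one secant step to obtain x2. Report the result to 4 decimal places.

0.6736

f(0.66) = 0.024392, f(0.71) = -0.065238
x2 = 0.710000 − (-0.065238)·(0.710000 − 0.660000) / (-0.065238 − 0.024392) = 0.710000 − (-0.003262)/(-0.089630) = 0.673607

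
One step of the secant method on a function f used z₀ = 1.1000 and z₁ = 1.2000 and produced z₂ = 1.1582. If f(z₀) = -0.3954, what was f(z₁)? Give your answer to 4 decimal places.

0.2840

The secant line through (1.1000, -0.3954) and (1.2000, f(z₁)) crosses zero at z₂ = 1.1582.
So (1.1000, -0.3954), (1.2000, f(z₁)), (1.1582, 0) are collinear:
f(z₁) = -0.3954 · (1.2000 − 1.1582) / (1.1000 − 1.1582) = -0.3954 · (0.041800)/(-0.058200) = 0.283981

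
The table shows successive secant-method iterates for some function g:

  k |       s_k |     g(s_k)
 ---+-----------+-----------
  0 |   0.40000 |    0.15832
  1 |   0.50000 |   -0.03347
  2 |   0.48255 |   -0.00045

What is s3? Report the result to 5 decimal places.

0.48231

s3 = 0.48255 − (-0.00045)·(0.48255 − 0.50000) / (-0.00045 − (-0.03347))
   = 0.48255 − (0.0000079)/(0.0330200) = 0.4823122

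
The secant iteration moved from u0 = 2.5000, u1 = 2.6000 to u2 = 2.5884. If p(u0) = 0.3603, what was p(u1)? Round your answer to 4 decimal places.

The secant line through (2.5000, 0.3603) and (2.6000, p(u1)) crosses zero at u2 = 2.5884.
So (2.5000, 0.3603), (2.6000, p(u1)), (2.5884, 0) are collinear:
p(u1) = 0.3603 · (2.6000 − 2.5884) / (2.5000 − 2.5884) = 0.3603 · (0.011600)/(-0.088400) = -0.047279

-0.0473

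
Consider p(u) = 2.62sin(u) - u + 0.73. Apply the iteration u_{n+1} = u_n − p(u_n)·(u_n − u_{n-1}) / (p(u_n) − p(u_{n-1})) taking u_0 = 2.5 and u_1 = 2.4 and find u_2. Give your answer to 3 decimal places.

p(2.5) = -0.20200, p(2.4) = 0.09971
u_2 = 2.40000 − 0.09971·(2.40000 − 2.50000) / (0.09971 − (-0.20200)) = 2.40000 − (-0.00997)/(0.30172) = 2.43305

2.433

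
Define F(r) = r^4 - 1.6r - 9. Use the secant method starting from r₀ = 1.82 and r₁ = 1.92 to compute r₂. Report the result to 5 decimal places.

1.85825

F(1.82) = -0.9400062, F(1.92) = 1.5175450
r₂ = 1.9200000 − 1.5175450·(1.9200000 − 1.8200000) / (1.5175450 − (-0.9400062)) = 1.9200000 − (0.1517545)/(2.4575512) = 1.8582497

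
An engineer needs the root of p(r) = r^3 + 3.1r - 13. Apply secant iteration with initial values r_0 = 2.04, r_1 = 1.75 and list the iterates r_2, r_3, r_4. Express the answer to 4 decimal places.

p(2.04) = 1.813664, p(1.75) = -2.215625
r_2 = 1.750000 − (-2.215625)·(1.750000 − 2.040000) / (-2.215625 − 1.813664) = 1.750000 − (0.642531)/(-4.029289) = 1.909465
p(1.909465) = -0.118639
r_3 = 1.909465 − (-0.118639)·(1.909465 − 1.750000) / (-0.118639 − (-2.215625)) = 1.909465 − (-0.018919)/(2.096986) = 1.918487
p(1.918487) = 0.008479
r_4 = 1.918487 − 0.008479·(1.918487 − 1.909465) / (0.008479 − (-0.118639)) = 1.918487 − (0.000076)/(0.127118) = 1.917885

1.9095, 1.9185, 1.9179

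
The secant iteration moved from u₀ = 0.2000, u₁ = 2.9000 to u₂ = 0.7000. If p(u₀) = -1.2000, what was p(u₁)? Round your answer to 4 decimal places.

The secant line through (0.2000, -1.2000) and (2.9000, p(u₁)) crosses zero at u₂ = 0.7000.
So (0.2000, -1.2000), (2.9000, p(u₁)), (0.7000, 0) are collinear:
p(u₁) = -1.2000 · (2.9000 − 0.7000) / (0.2000 − 0.7000) = -1.2000 · (2.200000)/(-0.500000) = 5.280000

5.2800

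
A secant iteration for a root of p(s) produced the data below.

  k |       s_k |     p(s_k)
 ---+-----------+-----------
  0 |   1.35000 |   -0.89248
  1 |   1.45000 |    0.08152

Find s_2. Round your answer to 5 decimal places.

1.44163

s_2 = 1.45000 − 0.08152·(1.45000 − 1.35000) / (0.08152 − (-0.89248))
   = 1.45000 − (0.0081520)/(0.9740000) = 1.4416304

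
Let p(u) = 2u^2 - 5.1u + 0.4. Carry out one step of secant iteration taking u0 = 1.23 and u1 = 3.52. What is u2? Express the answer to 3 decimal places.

1.877

p(1.23) = -2.84720, p(3.52) = 7.22880
u2 = 3.52000 − 7.22880·(3.52000 − 1.23000) / (7.22880 − (-2.84720)) = 3.52000 − (16.55395)/(10.07600) = 1.87709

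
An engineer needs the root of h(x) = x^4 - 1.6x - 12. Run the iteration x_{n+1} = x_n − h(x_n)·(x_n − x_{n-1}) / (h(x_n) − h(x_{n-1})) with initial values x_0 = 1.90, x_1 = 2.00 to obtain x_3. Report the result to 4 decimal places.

h(1.90) = -2.007900, h(2.00) = 0.800000
x_2 = 2.000000 − 0.800000·(2.000000 − 1.900000) / (0.800000 − (-2.007900)) = 2.000000 − (0.080000)/(2.807900) = 1.971509
h(1.971509) = -0.046830
x_3 = 1.971509 − (-0.046830)·(1.971509 − 2.000000) / (-0.046830 − 0.800000) = 1.971509 − (0.001334)/(-0.846830) = 1.973085

1.9731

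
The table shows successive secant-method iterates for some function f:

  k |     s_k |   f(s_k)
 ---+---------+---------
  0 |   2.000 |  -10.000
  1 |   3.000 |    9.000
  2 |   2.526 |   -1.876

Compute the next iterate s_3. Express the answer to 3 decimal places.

s_3 = 2.526 − (-1.876)·(2.526 − 3.000) / (-1.876 − 9.000)
   = 2.526 − (0.88922)/(-10.87600) = 2.60776

2.608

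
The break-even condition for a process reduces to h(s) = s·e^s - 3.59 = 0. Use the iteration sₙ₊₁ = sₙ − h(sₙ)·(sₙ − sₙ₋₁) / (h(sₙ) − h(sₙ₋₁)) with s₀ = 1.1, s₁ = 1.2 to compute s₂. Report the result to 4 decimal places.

h(1.1) = -0.285417, h(1.2) = 0.394140
s₂ = 1.200000 − 0.394140·(1.200000 − 1.100000) / (0.394140 − (-0.285417)) = 1.200000 − (0.039414)/(0.679558) = 1.142000

1.1420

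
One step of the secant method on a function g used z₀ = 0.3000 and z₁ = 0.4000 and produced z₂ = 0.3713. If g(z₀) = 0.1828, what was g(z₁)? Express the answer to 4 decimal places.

The secant line through (0.3000, 0.1828) and (0.4000, g(z₁)) crosses zero at z₂ = 0.3713.
So (0.3000, 0.1828), (0.4000, g(z₁)), (0.3713, 0) are collinear:
g(z₁) = 0.1828 · (0.4000 − 0.3713) / (0.3000 − 0.3713) = 0.1828 · (0.028700)/(-0.071300) = -0.073581

-0.0736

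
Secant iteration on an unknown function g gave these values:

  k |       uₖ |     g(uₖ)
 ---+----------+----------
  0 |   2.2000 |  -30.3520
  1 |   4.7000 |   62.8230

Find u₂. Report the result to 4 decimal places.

3.0144

u₂ = 4.7000 − 62.8230·(4.7000 − 2.2000) / (62.8230 − (-30.3520))
   = 4.7000 − (157.057500)/(93.175000) = 3.014382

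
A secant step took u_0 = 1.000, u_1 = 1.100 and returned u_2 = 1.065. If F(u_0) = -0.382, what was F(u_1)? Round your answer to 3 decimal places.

The secant line through (1.000, -0.382) and (1.100, F(u_1)) crosses zero at u_2 = 1.065.
So (1.000, -0.382), (1.100, F(u_1)), (1.065, 0) are collinear:
F(u_1) = -0.382 · (1.100 − 1.065) / (1.000 − 1.065) = -0.382 · (0.03500)/(-0.06500) = 0.20569

0.206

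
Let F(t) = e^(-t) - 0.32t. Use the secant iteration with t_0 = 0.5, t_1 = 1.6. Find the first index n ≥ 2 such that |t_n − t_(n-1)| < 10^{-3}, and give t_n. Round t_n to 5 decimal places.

F(0.5) = 0.4465307, F(1.6) = -0.3101035
t_2 = 1.6000000 − (-0.3101035)·(1.1000000)/(-0.7566341) = 1.1491694;  |Δ| = 0.4508306
F(1.1491694) = -0.0508343
t_3 = 1.1491694 − (-0.0508343)·(-0.4508306)/(0.2592692) = 1.0607760;  |Δ| = 0.0883934
F(1.0607760) = 0.0067387
t_4 = 1.0607760 − 0.0067387·(-0.0883934)/(0.0575730) = 1.0711222;  |Δ| = 0.0103461
F(1.0711222) = -0.0001353
t_5 = 1.0711222 − (-0.0001353)·(0.0103461)/(-0.0068740) = 1.0709186;  |Δ| = 0.0002036
|t_5 − t_4| = 0.0002036 < 10^{-3}

n = 5, t_n = 1.07092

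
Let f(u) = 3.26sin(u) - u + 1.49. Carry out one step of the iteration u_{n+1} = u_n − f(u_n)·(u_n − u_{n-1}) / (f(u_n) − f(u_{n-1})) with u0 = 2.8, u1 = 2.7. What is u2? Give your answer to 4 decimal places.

f(2.8) = -0.217939, f(2.7) = 0.183258
u2 = 2.700000 − 0.183258·(2.700000 − 2.800000) / (0.183258 − (-0.217939)) = 2.700000 − (-0.018326)/(0.401197) = 2.745678

2.7457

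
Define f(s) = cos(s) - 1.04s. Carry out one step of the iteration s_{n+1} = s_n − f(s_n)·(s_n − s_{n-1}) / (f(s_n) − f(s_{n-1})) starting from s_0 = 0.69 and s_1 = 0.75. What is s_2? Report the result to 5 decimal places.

f(0.69) = 0.0536460, f(0.75) = -0.0483111
s_2 = 0.7500000 − (-0.0483111)·(0.7500000 − 0.6900000) / (-0.0483111 − 0.0536460) = 0.7500000 − (-0.0028987)/(-0.1019571) = 0.7215697

0.72157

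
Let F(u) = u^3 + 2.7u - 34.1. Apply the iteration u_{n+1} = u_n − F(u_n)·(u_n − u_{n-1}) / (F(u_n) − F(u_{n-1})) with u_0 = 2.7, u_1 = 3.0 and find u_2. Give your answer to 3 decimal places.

2.963

F(2.7) = -7.12700, F(3.0) = 1.00000
u_2 = 3.00000 − 1.00000·(3.00000 − 2.70000) / (1.00000 − (-7.12700)) = 3.00000 − (0.30000)/(8.12700) = 2.96309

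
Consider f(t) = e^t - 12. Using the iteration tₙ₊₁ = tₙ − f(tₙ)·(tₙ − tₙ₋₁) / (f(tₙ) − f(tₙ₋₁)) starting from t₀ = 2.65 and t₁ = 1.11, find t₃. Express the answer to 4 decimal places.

2.6005

f(2.65) = 2.154039, f(1.11) = -8.965642
t₂ = 1.110000 − (-8.965642)·(1.110000 − 2.650000) / (-8.965642 − 2.154039) = 1.110000 − (13.807088)/(-11.119680) = 2.351680
f(2.351680) = -1.496796
t₃ = 2.351680 − (-1.496796)·(2.351680 − 1.110000) / (-1.496796 − (-8.965642)) = 2.351680 − (-1.858543)/(7.468845) = 2.600520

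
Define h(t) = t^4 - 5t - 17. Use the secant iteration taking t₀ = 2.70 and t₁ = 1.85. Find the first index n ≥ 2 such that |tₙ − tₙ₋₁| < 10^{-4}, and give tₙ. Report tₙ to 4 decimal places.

h(2.70) = 22.644100, h(1.85) = -14.536494
t₂ = 1.850000 − (-14.536494)·(-0.850000)/(-37.180594) = 2.182324;  |Δ| = 0.332324
h(2.182324) = -5.229836
t₃ = 2.182324 − (-5.229836)·(0.332324)/(9.306658) = 2.369073;  |Δ| = 0.186748
h(2.369073) = 2.654853
t₄ = 2.369073 − 2.654853·(0.186748)/(7.884689) = 2.306193;  |Δ| = 0.062880
h(2.306193) = -0.244258
t₅ = 2.306193 − (-0.244258)·(-0.062880)/(-2.899112) = 2.311491;  |Δ| = 0.005298
h(2.311491) = -0.009928
t₆ = 2.311491 − (-0.009928)·(0.005298)/(0.234330) = 2.311715;  |Δ| = 0.000224
h(2.311715) = 0.000040
t₇ = 2.311715 − 0.000040·(0.000224)/(0.009968) = 2.311714;  |Δ| = 0.000001
|t₇ − t₆| = 0.000001 < 10^{-4}

n = 7, tₙ = 2.3117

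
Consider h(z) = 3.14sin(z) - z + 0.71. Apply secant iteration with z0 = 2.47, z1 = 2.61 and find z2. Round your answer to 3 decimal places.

h(2.47) = 0.19381, h(2.61) = -0.30831
z2 = 2.61000 − (-0.30831)·(2.61000 − 2.47000) / (-0.30831 − 0.19381) = 2.61000 − (-0.04316)/(-0.50213) = 2.52404

2.524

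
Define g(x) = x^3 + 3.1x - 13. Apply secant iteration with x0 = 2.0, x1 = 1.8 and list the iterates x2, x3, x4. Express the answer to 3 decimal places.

1.914, 1.918, 1.918

g(2.0) = 1.20000, g(1.8) = -1.58800
x2 = 1.80000 − (-1.58800)·(1.80000 − 2.00000) / (-1.58800 − 1.20000) = 1.80000 − (0.31760)/(-2.78800) = 1.91392
g(1.91392) = -0.05603
x3 = 1.91392 − (-0.05603)·(1.91392 − 1.80000) / (-0.05603 − (-1.58800)) = 1.91392 − (-0.00638)/(1.53197) = 1.91808
g(1.91808) = 0.00277
x4 = 1.91808 − 0.00277·(1.91808 − 1.91392) / (0.00277 − (-0.05603)) = 1.91808 − (0.00001)/(0.05880) = 1.91789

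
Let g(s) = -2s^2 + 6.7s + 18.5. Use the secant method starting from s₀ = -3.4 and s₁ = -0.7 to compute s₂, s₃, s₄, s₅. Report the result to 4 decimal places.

g(-3.4) = -27.400000, g(-0.7) = 12.830000
s₂ = -0.700000 − 12.830000·(-0.700000 − (-3.400000)) / (12.830000 − (-27.400000)) = -0.700000 − (34.641000)/(40.230000) = -1.561074
g(-1.561074) = 3.166902
s₃ = -1.561074 − 3.166902·(-1.561074 − (-0.700000)) / (3.166902 − 12.830000) = -1.561074 − (-2.726937)/(-9.663098) = -1.843275
g(-1.843275) = -0.645267
s₄ = -1.843275 − (-0.645267)·(-1.843275 − (-1.561074)) / (-0.645267 − 3.166902) = -1.843275 − (0.182095)/(-3.812169) = -1.795508
g(-1.795508) = 0.022396
s₅ = -1.795508 − 0.022396·(-1.795508 − (-1.843275)) / (0.022396 − (-0.645267)) = -1.795508 − (0.001070)/(0.667663) = -1.797110

-1.5611, -1.8433, -1.7955, -1.7971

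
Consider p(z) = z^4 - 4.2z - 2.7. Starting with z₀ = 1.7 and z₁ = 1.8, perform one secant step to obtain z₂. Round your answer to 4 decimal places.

p(1.7) = -1.487900, p(1.8) = 0.237600
z₂ = 1.800000 − 0.237600·(1.800000 − 1.700000) / (0.237600 − (-1.487900)) = 1.800000 − (0.023760)/(1.725500) = 1.786230

1.7862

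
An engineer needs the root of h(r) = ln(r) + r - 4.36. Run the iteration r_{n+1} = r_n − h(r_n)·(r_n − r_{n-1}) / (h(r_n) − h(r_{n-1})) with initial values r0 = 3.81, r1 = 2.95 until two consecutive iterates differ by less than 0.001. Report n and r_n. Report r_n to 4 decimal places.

n = 4, r_n = 3.1976

h(3.81) = 0.787629, h(2.95) = -0.328195
r2 = 2.950000 − (-0.328195)·(-0.860000)/(-1.115824) = 3.202950;  |Δ| = 0.252950
h(3.202950) = 0.007022
r3 = 3.202950 − 0.007022·(0.252950)/(0.335217) = 3.197651;  |Δ| = 0.005299
h(3.197651) = 0.000068
r4 = 3.197651 − 0.000068·(-0.005299)/(-0.006954) = 3.197600;  |Δ| = 0.000052
|r4 − r3| = 0.000052 < 0.001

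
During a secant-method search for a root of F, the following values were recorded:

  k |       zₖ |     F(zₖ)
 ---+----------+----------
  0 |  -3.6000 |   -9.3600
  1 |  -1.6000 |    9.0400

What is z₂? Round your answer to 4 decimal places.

-2.5826

z₂ = -1.6000 − 9.0400·(-1.6000 − (-3.6000)) / (9.0400 − (-9.3600))
   = -1.6000 − (18.080000)/(18.400000) = -2.582609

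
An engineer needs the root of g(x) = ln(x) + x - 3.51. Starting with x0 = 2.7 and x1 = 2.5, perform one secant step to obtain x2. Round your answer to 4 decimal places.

2.5677

g(2.7) = 0.183252, g(2.5) = -0.093709
x2 = 2.500000 − (-0.093709)·(2.500000 − 2.700000) / (-0.093709 − 0.183252) = 2.500000 − (0.018742)/(-0.276961) = 2.567670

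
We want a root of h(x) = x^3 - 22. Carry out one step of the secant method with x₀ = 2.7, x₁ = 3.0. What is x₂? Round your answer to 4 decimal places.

2.7950

h(2.7) = -2.317000, h(3.0) = 5.000000
x₂ = 3.000000 − 5.000000·(3.000000 − 2.700000) / (5.000000 − (-2.317000)) = 3.000000 − (1.500000)/(7.317000) = 2.794998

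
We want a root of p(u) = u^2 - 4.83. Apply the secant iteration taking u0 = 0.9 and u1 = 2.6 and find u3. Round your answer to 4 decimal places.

p(0.9) = -4.020000, p(2.6) = 1.930000
u2 = 2.600000 − 1.930000·(2.600000 − 0.900000) / (1.930000 − (-4.020000)) = 2.600000 − (3.281000)/(5.950000) = 2.048571
p(2.048571) = -0.633355
u3 = 2.048571 − (-0.633355)·(2.048571 − 2.600000) / (-0.633355 − 1.930000) = 2.048571 − (0.349250)/(-2.563355) = 2.184819

2.1848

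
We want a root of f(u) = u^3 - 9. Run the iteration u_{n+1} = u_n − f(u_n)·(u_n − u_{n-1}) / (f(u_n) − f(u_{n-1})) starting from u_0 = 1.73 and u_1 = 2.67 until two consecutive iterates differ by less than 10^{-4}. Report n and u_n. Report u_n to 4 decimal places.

f(1.73) = -3.822283, f(2.67) = 10.034163
u_2 = 2.670000 − 10.034163·(0.940000)/(13.856446) = 1.989298;  |Δ| = 0.680702
f(1.989298) = -1.127740
u_3 = 1.989298 − (-1.127740)·(-0.680702)/(-11.161903) = 2.058072;  |Δ| = 0.068775
f(2.058072) = -0.282701
u_4 = 2.058072 − (-0.282701)·(0.068775)/(0.845039) = 2.081080;  |Δ| = 0.023008
f(2.081080) = 0.012942
u_5 = 2.081080 − 0.012942·(0.023008)/(0.295643) = 2.080073;  |Δ| = 0.001007
f(2.080073) = -0.000138
u_6 = 2.080073 − (-0.000138)·(-0.001007)/(-0.013079) = 2.080084;  |Δ| = 0.000011
|u_6 − u_5| = 0.000011 < 10^{-4}

n = 6, u_n = 2.0801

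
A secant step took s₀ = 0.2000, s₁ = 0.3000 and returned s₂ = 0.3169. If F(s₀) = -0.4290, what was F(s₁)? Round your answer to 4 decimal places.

The secant line through (0.2000, -0.4290) and (0.3000, F(s₁)) crosses zero at s₂ = 0.3169.
So (0.2000, -0.4290), (0.3000, F(s₁)), (0.3169, 0) are collinear:
F(s₁) = -0.4290 · (0.3000 − 0.3169) / (0.2000 − 0.3169) = -0.4290 · (-0.016900)/(-0.116900) = -0.062020

-0.0620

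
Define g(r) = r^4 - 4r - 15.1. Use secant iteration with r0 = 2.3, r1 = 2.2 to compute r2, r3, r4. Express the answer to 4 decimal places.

2.2114, 2.2122, 2.2122

g(2.3) = 3.684100, g(2.2) = -0.474400
r2 = 2.200000 − (-0.474400)·(2.200000 − 2.300000) / (-0.474400 − 3.684100) = 2.200000 − (0.047440)/(-4.158500) = 2.211408
g(2.211408) = -0.030352
r3 = 2.211408 − (-0.030352)·(2.211408 − 2.200000) / (-0.030352 − (-0.474400)) = 2.211408 − (-0.000346)/(0.444048) = 2.212188
g(2.212188) = 0.000278
r4 = 2.212188 − 0.000278·(2.212188 − 2.211408) / (0.000278 − (-0.030352)) = 2.212188 − (0.000000)/(0.030630) = 2.212181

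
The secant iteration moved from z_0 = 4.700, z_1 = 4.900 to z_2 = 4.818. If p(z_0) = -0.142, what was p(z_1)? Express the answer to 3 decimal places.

0.099

The secant line through (4.700, -0.142) and (4.900, p(z_1)) crosses zero at z_2 = 4.818.
So (4.700, -0.142), (4.900, p(z_1)), (4.818, 0) are collinear:
p(z_1) = -0.142 · (4.900 − 4.818) / (4.700 − 4.818) = -0.142 · (0.08200)/(-0.11800) = 0.09868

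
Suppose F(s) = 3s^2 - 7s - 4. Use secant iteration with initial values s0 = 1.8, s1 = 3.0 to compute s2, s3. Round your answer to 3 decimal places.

2.730, 2.804

F(1.8) = -6.88000, F(3.0) = 2.00000
s2 = 3.00000 − 2.00000·(3.00000 − 1.80000) / (2.00000 − (-6.88000)) = 3.00000 − (2.40000)/(8.88000) = 2.72973
F(2.72973) = -0.75383
s3 = 2.72973 − (-0.75383)·(2.72973 − 3.00000) / (-0.75383 − 2.00000) = 2.72973 − (0.20374)/(-2.75383) = 2.80371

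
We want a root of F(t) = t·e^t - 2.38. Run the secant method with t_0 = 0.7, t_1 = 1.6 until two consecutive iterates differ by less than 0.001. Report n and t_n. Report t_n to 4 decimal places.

n = 6, t_n = 0.9347

F(0.7) = -0.970373, F(1.6) = 5.544852
t_2 = 1.600000 − 5.544852·(0.900000)/(6.515225) = 0.834045;  |Δ| = 0.765955
F(0.834045) = -0.459515
t_3 = 0.834045 − (-0.459515)·(-0.765955)/(-6.004367) = 0.892664;  |Δ| = 0.058619
F(0.892664) = -0.200449
t_4 = 0.892664 − (-0.200449)·(0.058619)/(0.259066) = 0.938019;  |Δ| = 0.045355
F(0.938019) = 0.016561
t_5 = 0.938019 − 0.016561·(0.045355)/(0.217010) = 0.934558;  |Δ| = 0.003461
F(0.934558) = -0.000533
t_6 = 0.934558 − (-0.000533)·(-0.003461)/(-0.017093) = 0.934666;  |Δ| = 0.000108
|t_6 − t_5| = 0.000108 < 0.001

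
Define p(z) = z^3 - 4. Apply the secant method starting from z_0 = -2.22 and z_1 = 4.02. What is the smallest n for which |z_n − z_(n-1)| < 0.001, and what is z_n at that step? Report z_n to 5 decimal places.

p(-2.22) = -14.9410480, p(4.02) = 60.9648080
z_2 = 4.0200000 − 60.9648080·(6.2400000)/(75.9058560) = -0.9917398;  |Δ| = 5.0117398
p(-0.9917398) = -4.9754236
z_3 = -0.9917398 − (-4.9754236)·(-5.0117398)/(-65.9402316) = -0.6135863;  |Δ| = 0.3781535
p(-0.6135863) = -4.2310080
z_4 = -0.6135863 − (-4.2310080)·(0.3781535)/(0.7444156) = 1.5357110;  |Δ| = 2.1492973
p(1.5357110) = -0.3781668
z_5 = 1.5357110 − (-0.3781668)·(2.1492973)/(3.8528412) = 1.7466703;  |Δ| = 0.2109593
p(1.7466703) = 1.3288415
z_6 = 1.7466703 − 1.3288415·(0.2109593)/(1.7070082) = 1.5824464;  |Δ| = 0.1642239
p(1.5824464) = -0.0373379
z_7 = 1.5824464 − (-0.0373379)·(-0.1642239)/(-1.3661794) = 1.5869347;  |Δ| = 0.0044883
p(1.5869347) = -0.0035245
z_8 = 1.5869347 − (-0.0035245)·(0.0044883)/(0.0338134) = 1.5874025;  |Δ| = 0.0004678
|z_8 − z_7| = 0.0004678 < 0.001

n = 8, z_n = 1.58740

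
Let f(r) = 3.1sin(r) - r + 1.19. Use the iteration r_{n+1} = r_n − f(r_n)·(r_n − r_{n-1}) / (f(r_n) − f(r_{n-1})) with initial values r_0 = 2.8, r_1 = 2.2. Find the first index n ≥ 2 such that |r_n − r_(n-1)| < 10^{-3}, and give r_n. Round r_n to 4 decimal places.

f(2.8) = -0.571537, f(2.2) = 1.496339
r_2 = 2.200000 − 1.496339·(-0.600000)/(2.067876) = 2.634167;  |Δ| = 0.434167
f(2.634167) = 0.062213
r_3 = 2.634167 − 0.062213·(0.434167)/(-1.434126) = 2.653001;  |Δ| = 0.018834
f(2.653001) = -0.007915
r_4 = 2.653001 − (-0.007915)·(0.018834)/(-0.070128) = 2.650875;  |Δ| = 0.002126
f(2.650875) = 0.000026
r_5 = 2.650875 − 0.000026·(-0.002126)/(0.007941) = 2.650882;  |Δ| = 0.000007
|r_5 − r_4| = 0.000007 < 10^{-3}

n = 5, r_n = 2.6509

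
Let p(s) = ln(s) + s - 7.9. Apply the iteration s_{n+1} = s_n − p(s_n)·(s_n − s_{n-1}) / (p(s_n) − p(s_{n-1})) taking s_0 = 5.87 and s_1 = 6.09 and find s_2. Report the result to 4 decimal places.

p(5.87) = -0.260145, p(6.09) = -0.003352
s_2 = 6.090000 − (-0.003352)·(6.090000 − 5.870000) / (-0.003352 − (-0.260145)) = 6.090000 − (-0.000737)/(0.256793) = 6.092872

6.0929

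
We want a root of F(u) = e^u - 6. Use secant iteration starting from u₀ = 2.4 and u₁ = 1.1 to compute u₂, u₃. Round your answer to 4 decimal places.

1.5857, 1.8746

F(2.4) = 5.023176, F(1.1) = -2.995834
u₂ = 1.100000 − (-2.995834)·(1.100000 − 2.400000) / (-2.995834 − 5.023176) = 1.100000 − (3.894584)/(-8.019010) = 1.585669
F(1.585669) = -1.117444
u₃ = 1.585669 − (-1.117444)·(1.585669 − 1.100000) / (-1.117444 − (-2.995834)) = 1.585669 − (-0.542708)/(1.878390) = 1.874591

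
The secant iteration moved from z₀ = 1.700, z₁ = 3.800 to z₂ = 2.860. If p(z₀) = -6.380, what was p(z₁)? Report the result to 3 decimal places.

The secant line through (1.700, -6.380) and (3.800, p(z₁)) crosses zero at z₂ = 2.860.
So (1.700, -6.380), (3.800, p(z₁)), (2.860, 0) are collinear:
p(z₁) = -6.380 · (3.800 − 2.860) / (1.700 − 2.860) = -6.380 · (0.94000)/(-1.16000) = 5.17000

5.170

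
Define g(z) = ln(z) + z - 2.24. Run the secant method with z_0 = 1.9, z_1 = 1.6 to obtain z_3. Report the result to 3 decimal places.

1.706

g(1.9) = 0.30185, g(1.6) = -0.17000
z_2 = 1.60000 − (-0.17000)·(1.60000 − 1.90000) / (-0.17000 − 0.30185) = 1.60000 − (0.05100)/(-0.47185) = 1.70808
g(1.70808) = 0.00345
z_3 = 1.70808 − 0.00345·(1.70808 − 1.60000) / (0.00345 − (-0.17000)) = 1.70808 − (0.00037)/(0.17345) = 1.70593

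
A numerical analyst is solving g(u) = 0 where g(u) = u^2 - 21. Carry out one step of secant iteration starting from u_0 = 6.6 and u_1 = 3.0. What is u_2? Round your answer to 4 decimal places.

g(6.6) = 22.560000, g(3.0) = -12.000000
u_2 = 3.000000 − (-12.000000)·(3.000000 − 6.600000) / (-12.000000 − 22.560000) = 3.000000 − (43.200000)/(-34.560000) = 4.250000

4.2500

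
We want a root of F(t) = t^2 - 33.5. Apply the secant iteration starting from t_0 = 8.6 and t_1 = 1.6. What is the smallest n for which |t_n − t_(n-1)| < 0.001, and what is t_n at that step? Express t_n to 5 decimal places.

F(8.6) = 40.4600000, F(1.6) = -30.9400000
t_2 = 1.6000000 − (-30.9400000)·(-7.0000000)/(-71.4000000) = 4.6333333;  |Δ| = 3.0333333
F(4.6333333) = -12.0322222
t_3 = 4.6333333 − (-12.0322222)·(3.0333333)/(18.9077778) = 6.5636364;  |Δ| = 1.9303030
F(6.5636364) = 9.5813223
t_4 = 6.5636364 − 9.5813223·(1.9303030)/(21.6135445) = 5.7079296;  |Δ| = 0.8557067
F(5.7079296) = -0.9195393
t_5 = 5.7079296 − (-0.9195393)·(-0.8557067)/(-10.5008616) = 5.7828621;  |Δ| = 0.0749325
F(5.7828621) = -0.0585054
t_6 = 5.7828621 − (-0.0585054)·(0.0749325)/(0.8610339) = 5.7879536;  |Δ| = 0.0050915
F(5.7879536) = 0.0004074
t_7 = 5.7879536 − 0.0004074·(0.0050915)/(0.0589128) = 5.7879184;  |Δ| = 0.0000352
|t_7 − t_6| = 0.0000352 < 0.001

n = 7, t_n = 5.78792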